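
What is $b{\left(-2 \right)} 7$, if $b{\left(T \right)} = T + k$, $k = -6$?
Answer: $-56$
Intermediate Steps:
$b{\left(T \right)} = -6 + T$ ($b{\left(T \right)} = T - 6 = -6 + T$)
$b{\left(-2 \right)} 7 = \left(-6 - 2\right) 7 = \left(-8\right) 7 = -56$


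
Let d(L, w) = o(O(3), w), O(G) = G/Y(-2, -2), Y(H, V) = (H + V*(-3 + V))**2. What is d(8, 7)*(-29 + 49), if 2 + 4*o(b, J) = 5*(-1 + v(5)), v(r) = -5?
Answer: -160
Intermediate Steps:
O(G) = G/64 (O(G) = G/((-2 + (-2)**2 - 3*(-2))**2) = G/((-2 + 4 + 6)**2) = G/(8**2) = G/64)
o(b, J) = -8 (o(b, J) = -1/2 + (5*(-1 - 5))/4 = -1/2 + (5*(-6))/4 = -1/2 + (1/4)*(-30) = -1/2 - 15/2 = -8)
d(L, w) = -8
d(8, 7)*(-29 + 49) = -8*(-29 + 49) = -8*20 = -160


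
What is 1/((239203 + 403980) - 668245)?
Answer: -1/25062 ≈ -3.9901e-5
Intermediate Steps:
1/((239203 + 403980) - 668245) = 1/(643183 - 668245) = 1/(-25062) = -1/25062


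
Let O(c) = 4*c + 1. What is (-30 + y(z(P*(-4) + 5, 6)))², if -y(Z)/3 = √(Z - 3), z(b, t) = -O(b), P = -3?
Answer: 252 + 1080*I*√2 ≈ 252.0 + 1527.4*I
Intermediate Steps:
O(c) = 1 + 4*c
z(b, t) = -1 - 4*b (z(b, t) = -(1 + 4*b) = -1 - 4*b)
y(Z) = -3*√(-3 + Z) (y(Z) = -3*√(Z - 3) = -3*√(-3 + Z))
(-30 + y(z(P*(-4) + 5, 6)))² = (-30 - 3*√(-3 + (-1 - 4*(-3*(-4) + 5))))² = (-30 - 3*√(-3 + (-1 - 4*(12 + 5))))² = (-30 - 3*√(-3 + (-1 - 4*17)))² = (-30 - 3*√(-3 + (-1 - 68)))² = (-30 - 3*√(-3 - 69))² = (-30 - 18*I*√2)²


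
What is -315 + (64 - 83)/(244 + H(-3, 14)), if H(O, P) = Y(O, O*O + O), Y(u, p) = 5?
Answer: -78454/249 ≈ -315.08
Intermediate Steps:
H(O, P) = 5
-315 + (64 - 83)/(244 + H(-3, 14)) = -315 + (64 - 83)/(244 + 5) = -315 - 19/249 = -78454/249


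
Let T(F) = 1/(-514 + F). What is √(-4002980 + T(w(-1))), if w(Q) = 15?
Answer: I*√996746023479/499 ≈ 2000.7*I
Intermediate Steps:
√(-4002980 + T(w(-1))) = √(-4002980 + 1/(-514 + 15)) = √(-4002980 + 1/(-499)) = √(-4002980 - 1/499) = √(-1997487021/499) = I*√996746023479/499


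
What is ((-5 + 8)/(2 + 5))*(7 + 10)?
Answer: 51/7 ≈ 7.2857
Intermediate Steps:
((-5 + 8)/(2 + 5))*(7 + 10) = (3/7)*17 = 51/7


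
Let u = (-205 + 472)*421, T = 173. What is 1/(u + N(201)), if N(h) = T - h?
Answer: 1/112379 ≈ 8.8985e-6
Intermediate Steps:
N(h) = 173 - h
u = 112407 (u = 267*421 = 112407)
1/(u + N(201)) = 1/(112407 + (173 - 1*201)) = 1/(112407 + (173 - 201)) = 1/(112407 - 28) = 1/112379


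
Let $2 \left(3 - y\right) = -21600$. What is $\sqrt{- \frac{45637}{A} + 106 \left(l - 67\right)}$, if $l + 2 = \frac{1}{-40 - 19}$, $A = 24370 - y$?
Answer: $\frac{i \sqrt{4689569107298931}}{800453} \approx 85.552 i$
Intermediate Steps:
$y = 10803$ ($y = 3 - -10800 = 3 + 10800 = 10803$)
$A = 13567$ ($A = 24370 - 10803 = 13567$)
$l = - \frac{119}{59}$ ($l = -2 + \frac{1}{-40 - 19} = -2 + \frac{1}{-59} = -2 - \frac{1}{59} = - \frac{119}{59} \approx -2.0169$)
$\sqrt{- \frac{45637}{A} + 106 \left(l - 67\right)} = \sqrt{- \frac{45637}{13567} + 106 \left(- \frac{119}{59} - 67\right)} = \sqrt{\left(-45637\right) \frac{1}{13567} + 106 \left(- \frac{4072}{59}\right)} = \sqrt{- \frac{45637}{13567} - \frac{431632}{59}} = \sqrt{- \frac{5858643927}{800453}} = \frac{i \sqrt{4689569107298931}}{800453}$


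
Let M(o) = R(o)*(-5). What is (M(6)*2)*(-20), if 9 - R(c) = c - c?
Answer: 1800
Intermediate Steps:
R(c) = 9 (R(c) = 9 - (c - c) = 9 - 1*0 = 9 + 0 = 9)
M(o) = -45 (M(o) = 9*(-5) = -45)
(M(6)*2)*(-20) = -45*2*(-20) = -90*(-20) = 1800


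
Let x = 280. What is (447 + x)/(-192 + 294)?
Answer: 727/102 ≈ 7.1274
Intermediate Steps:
(447 + x)/(-192 + 294) = (447 + 280)/(-192 + 294) = 727/102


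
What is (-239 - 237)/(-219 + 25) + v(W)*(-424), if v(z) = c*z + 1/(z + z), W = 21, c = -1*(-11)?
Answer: -199527494/2037 ≈ -97952.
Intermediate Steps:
c = 11
v(z) = 1/(2*z) + 11*z (v(z) = 11*z + 1/(z + z) = 11*z + 1/(2*z) = 1/(2*z) + 11*z)
(-239 - 237)/(-219 + 25) + v(W)*(-424) = (-239 - 237)/(-219 + 25) + ((1/2)/21 + 11*21)*(-424) = -476/(-194) + ((1/2)*(1/21) + 231)*(-424) = -476*(-1/194) + (1/42 + 231)*(-424) = 238/97 + (9703/42)*(-424) = 238/97 - 2057036/21 = -199527494/2037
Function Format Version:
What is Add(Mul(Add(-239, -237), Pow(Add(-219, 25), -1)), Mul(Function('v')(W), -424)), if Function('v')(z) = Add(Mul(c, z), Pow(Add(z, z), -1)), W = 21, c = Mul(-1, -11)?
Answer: Rational(-199527494, 2037) ≈ -97952.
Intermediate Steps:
c = 11
Function('v')(z) = Add(Mul(Rational(1, 2), Pow(z, -1)), Mul(11, z)) (Function('v')(z) = Add(Mul(11, z), Pow(Add(z, z), -1)) = Add(Mul(11, z), Pow(Mul(2, z), -1)) = Add(Mul(11, z), Mul(Rational(1, 2), Pow(z, -1))) = Add(Mul(Rational(1, 2), Pow(z, -1)), Mul(11, z)))
Add(Mul(Add(-239, -237), Pow(Add(-219, 25), -1)), Mul(Function('v')(W), -424)) = Add(Mul(Add(-239, -237), Pow(Add(-219, 25), -1)), Mul(Add(Mul(Rational(1, 2), Pow(21, -1)), Mul(11, 21)), -424)) = Add(Mul(-476, Pow(-194, -1)), Mul(Add(Mul(Rational(1, 2), Rational(1, 21)), 231), -424)) = Add(Mul(-476, Rational(-1, 194)), Mul(Add(Rational(1, 42), 231), -424)) = Add(Rational(238, 97), Mul(Rational(9703, 42), -424)) = Add(Rational(238, 97), Rational(-2057036, 21)) = Rational(-199527494, 2037)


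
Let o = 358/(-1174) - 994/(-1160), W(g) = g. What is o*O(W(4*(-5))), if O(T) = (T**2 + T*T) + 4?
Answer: 37771719/85115 ≈ 443.77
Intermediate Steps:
o = 187919/340460 (o = 358*(-1/1174) - 994*(-1/1160) = -179/587 + 497/580 = 187919/340460 ≈ 0.55196)
O(T) = 4 + 2*T**2 (O(T) = (T**2 + T**2) + 4 = 2*T**2 + 4 = 4 + 2*T**2)
o*O(W(4*(-5))) = 187919*(4 + 2*(4*(-5))**2)/340460 = 187919*(4 + 2*(-20)**2)/340460 = 187919*(4 + 2*400)/340460 = 187919*(4 + 800)/340460 = (187919/340460)*804 = 37771719/85115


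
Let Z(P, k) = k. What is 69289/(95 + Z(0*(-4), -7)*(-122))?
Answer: 69289/949 ≈ 73.013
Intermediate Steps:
69289/(95 + Z(0*(-4), -7)*(-122)) = 69289/(95 - 7*(-122)) = 69289/(95 + 854) = 69289/949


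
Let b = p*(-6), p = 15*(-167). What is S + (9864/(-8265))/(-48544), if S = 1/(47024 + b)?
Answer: 1111093/27299416220 ≈ 4.0700e-5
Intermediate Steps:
p = -2505
b = 15030 (b = -2505*(-6) = 15030)
S = 1/62054 (S = 1/(47024 + 15030) = 1/62054 ≈ 1.6115e-5)
S + (9864/(-8265))/(-48544) = 1/62054 + (9864/(-8265))/(-48544) = 1/62054 + (9864*(-1/8265))*(-1/48544) = 1/62054 - 3288/2755*(-1/48544) = 1/62054 + 411/16717340 = 1111093/27299416220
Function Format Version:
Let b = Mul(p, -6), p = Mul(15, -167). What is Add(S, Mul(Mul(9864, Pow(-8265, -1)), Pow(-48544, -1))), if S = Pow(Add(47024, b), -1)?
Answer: Rational(1111093, 27299416220) ≈ 4.0700e-5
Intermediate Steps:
p = -2505
b = 15030 (b = Mul(-2505, -6) = 15030)
S = Rational(1, 62054) (S = Pow(Add(47024, 15030), -1) = Pow(62054, -1) = Rational(1, 62054) ≈ 1.6115e-5)
Add(S, Mul(Mul(9864, Pow(-8265, -1)), Pow(-48544, -1))) = Add(Rational(1, 62054), Mul(Mul(9864, Pow(-8265, -1)), Pow(-48544, -1))) = Add(Rational(1, 62054), Mul(Mul(9864, Rational(-1, 8265)), Rational(-1, 48544))) = Add(Rational(1, 62054), Mul(Rational(-3288, 2755), Rational(-1, 48544))) = Add(Rational(1, 62054), Rational(411, 16717340)) = Rational(1111093, 27299416220)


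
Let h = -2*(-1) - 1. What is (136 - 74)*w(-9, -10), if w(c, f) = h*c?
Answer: -558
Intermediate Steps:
h = 1 (h = 2 - 1 = 1)
w(c, f) = c (w(c, f) = 1*c = c)
(136 - 74)*w(-9, -10) = (136 - 74)*(-9) = 62*(-9) = -558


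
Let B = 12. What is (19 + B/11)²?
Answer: 48841/121 ≈ 403.64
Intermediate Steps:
(19 + B/11)² = (19 + 12/11)² = (221/11)² = 48841/121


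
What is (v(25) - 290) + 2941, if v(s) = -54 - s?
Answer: 2572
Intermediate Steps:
(v(25) - 290) + 2941 = ((-54 - 1*25) - 290) + 2941 = ((-54 - 25) - 290) + 2941 = (-79 - 290) + 2941 = -369 + 2941 = 2572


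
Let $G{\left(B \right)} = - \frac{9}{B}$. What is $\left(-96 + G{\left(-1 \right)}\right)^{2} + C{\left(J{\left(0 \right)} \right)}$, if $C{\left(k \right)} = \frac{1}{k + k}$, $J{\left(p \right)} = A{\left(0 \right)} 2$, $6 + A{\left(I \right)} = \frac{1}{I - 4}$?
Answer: $\frac{189224}{25} \approx 7569.0$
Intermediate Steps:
$A{\left(I \right)} = -6 + \frac{1}{-4 + I}$ ($A{\left(I \right)} = -6 + \frac{1}{I - 4} = -6 + \frac{1}{-4 + I}$)
$J{\left(p \right)} = - \frac{25}{2}$ ($J{\left(p \right)} = \frac{25 - 0}{-4 + 0} \cdot 2 = \frac{25 + 0}{-4} \cdot 2 = \left(- \frac{1}{4}\right) 25 \cdot 2 = \left(- \frac{25}{4}\right) 2 = - \frac{25}{2}$)
$C{\left(k \right)} = \frac{1}{2 k}$
$\left(-96 + G{\left(-1 \right)}\right)^{2} + C{\left(J{\left(0 \right)} \right)} = \left(-96 - \frac{9}{-1}\right)^{2} + \frac{1}{2 \left(- \frac{25}{2}\right)} = \left(-96 - -9\right)^{2} + \frac{1}{2} \left(- \frac{2}{25}\right) = \left(-96 + 9\right)^{2} - \frac{1}{25} = \left(-87\right)^{2} - \frac{1}{25} = 7569 - \frac{1}{25} = \frac{189224}{25}$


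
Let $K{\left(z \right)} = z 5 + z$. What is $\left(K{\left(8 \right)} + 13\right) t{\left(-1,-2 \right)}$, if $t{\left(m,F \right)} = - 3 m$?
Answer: $183$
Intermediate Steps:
$K{\left(z \right)} = 6 z$ ($K{\left(z \right)} = 5 z + z = 6 z$)
$\left(K{\left(8 \right)} + 13\right) t{\left(-1,-2 \right)} = \left(6 \cdot 8 + 13\right) \left(\left(-3\right) \left(-1\right)\right) = \left(48 + 13\right) 3 = 61 \cdot 3 = 183$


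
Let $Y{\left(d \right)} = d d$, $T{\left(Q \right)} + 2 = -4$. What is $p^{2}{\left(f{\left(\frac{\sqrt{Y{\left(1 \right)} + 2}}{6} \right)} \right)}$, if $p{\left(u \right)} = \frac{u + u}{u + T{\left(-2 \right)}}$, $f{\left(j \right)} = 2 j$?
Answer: $\frac{12}{\left(18 - \sqrt{3}\right)^{2}} \approx 0.045344$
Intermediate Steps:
$T{\left(Q \right)} = -6$ ($T{\left(Q \right)} = -2 - 4 = -6$)
$Y{\left(d \right)} = d^{2}$
$p{\left(u \right)} = \frac{2 u}{-6 + u}$ ($p{\left(u \right)} = \frac{u + u}{u - 6} = \frac{2 u}{-6 + u}$)
$p^{2}{\left(f{\left(\frac{\sqrt{Y{\left(1 \right)} + 2}}{6} \right)} \right)} = \left(\frac{2 \cdot 2 \frac{\sqrt{1^{2} + 2}}{6}}{-6 + 2 \frac{\sqrt{1^{2} + 2}}{6}}\right)^{2} = \left(\frac{2 \cdot 2 \sqrt{1 + 2} \cdot \frac{1}{6}}{-6 + 2 \sqrt{1 + 2} \cdot \frac{1}{6}}\right)^{2} = \left(\frac{2 \cdot 2 \sqrt{3} \cdot \frac{1}{6}}{-6 + 2 \sqrt{3} \cdot \frac{1}{6}}\right)^{2} = \left(\frac{2 \cdot 2 \frac{\sqrt{3}}{6}}{-6 + 2 \frac{\sqrt{3}}{6}}\right)^{2} = \left(\frac{2 \frac{\sqrt{3}}{3}}{-6 + \frac{\sqrt{3}}{3}}\right)^{2} = \left(\frac{2 \sqrt{3}}{3 \left(-6 + \frac{\sqrt{3}}{3}\right)}\right)^{2} = \frac{4}{3 \left(-6 + \frac{\sqrt{3}}{3}\right)^{2}}$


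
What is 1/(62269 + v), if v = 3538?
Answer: 1/65807 ≈ 1.5196e-5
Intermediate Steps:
1/(62269 + v) = 1/(62269 + 3538) = 1/65807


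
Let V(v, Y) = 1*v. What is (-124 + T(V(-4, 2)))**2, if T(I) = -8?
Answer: 17424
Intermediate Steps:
V(v, Y) = v
(-124 + T(V(-4, 2)))**2 = (-124 - 8)**2 = (-132)**2 = 17424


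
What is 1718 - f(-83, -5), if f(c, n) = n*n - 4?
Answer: 1697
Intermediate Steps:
f(c, n) = -4 + n² (f(c, n) = n² - 4 = -4 + n²)
1718 - f(-83, -5) = 1718 - (-4 + (-5)²) = 1718 - (-4 + 25) = 1718 - 1*21 = 1718 - 21 = 1697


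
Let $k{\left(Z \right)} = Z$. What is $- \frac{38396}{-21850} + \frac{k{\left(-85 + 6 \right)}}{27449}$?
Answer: $\frac{526102827}{299880325} \approx 1.7544$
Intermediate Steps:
$- \frac{38396}{-21850} + \frac{k{\left(-85 + 6 \right)}}{27449} = - \frac{38396}{-21850} + \frac{-85 + 6}{27449} = \left(-38396\right) \left(- \frac{1}{21850}\right) - \frac{79}{27449} = \frac{19198}{10925} - \frac{79}{27449} = \frac{526102827}{299880325}$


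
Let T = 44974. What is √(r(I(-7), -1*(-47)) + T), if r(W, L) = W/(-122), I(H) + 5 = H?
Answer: 2*√41837155/61 ≈ 212.07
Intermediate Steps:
I(H) = -5 + H
r(W, L) = -W/122 (r(W, L) = W*(-1/122) = -W/122)
√(r(I(-7), -1*(-47)) + T) = √(-(-5 - 7)/122 + 44974) = √(-1/122*(-12) + 44974) = √(6/61 + 44974) = √(2743420/61) = 2*√41837155/61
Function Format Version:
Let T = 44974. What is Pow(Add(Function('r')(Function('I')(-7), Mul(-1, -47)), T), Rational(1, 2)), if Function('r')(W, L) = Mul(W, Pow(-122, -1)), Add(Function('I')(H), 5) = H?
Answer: Mul(Rational(2, 61), Pow(41837155, Rational(1, 2))) ≈ 212.07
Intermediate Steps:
Function('I')(H) = Add(-5, H)
Function('r')(W, L) = Mul(Rational(-1, 122), W) (Function('r')(W, L) = Mul(W, Rational(-1, 122)) = Mul(Rational(-1, 122), W))
Pow(Add(Function('r')(Function('I')(-7), Mul(-1, -47)), T), Rational(1, 2)) = Pow(Add(Mul(Rational(-1, 122), Add(-5, -7)), 44974), Rational(1, 2)) = Pow(Add(Mul(Rational(-1, 122), -12), 44974), Rational(1, 2)) = Pow(Add(Rational(6, 61), 44974), Rational(1, 2)) = Pow(Rational(2743420, 61), Rational(1, 2)) = Mul(Rational(2, 61), Pow(41837155, Rational(1, 2)))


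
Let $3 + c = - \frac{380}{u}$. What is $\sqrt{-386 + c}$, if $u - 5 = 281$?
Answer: $\frac{i \sqrt{7981831}}{143} \approx 19.757 i$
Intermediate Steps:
$u = 286$ ($u = 5 + 281 = 286$)
$c = - \frac{619}{143}$ ($c = -3 - \frac{380}{286} = -3 - \frac{190}{143} = - \frac{619}{143} \approx -4.3287$)
$\sqrt{-386 + c} = \sqrt{-386 - \frac{619}{143}} = \sqrt{- \frac{55817}{143}} = \frac{i \sqrt{7981831}}{143}$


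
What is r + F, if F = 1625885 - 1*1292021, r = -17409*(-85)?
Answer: 1813629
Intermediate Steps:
r = 1479765
F = 333864 (F = 1625885 - 1292021 = 333864)
r + F = 1479765 + 333864 = 1813629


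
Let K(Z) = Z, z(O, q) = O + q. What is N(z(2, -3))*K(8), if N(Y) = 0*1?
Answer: 0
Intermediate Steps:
N(Y) = 0
N(z(2, -3))*K(8) = 0*8 = 0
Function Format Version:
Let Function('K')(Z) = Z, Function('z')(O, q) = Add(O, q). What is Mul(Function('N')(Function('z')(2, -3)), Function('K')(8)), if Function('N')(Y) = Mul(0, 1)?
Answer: 0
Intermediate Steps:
Function('N')(Y) = 0
Mul(Function('N')(Function('z')(2, -3)), Function('K')(8)) = Mul(0, 8) = 0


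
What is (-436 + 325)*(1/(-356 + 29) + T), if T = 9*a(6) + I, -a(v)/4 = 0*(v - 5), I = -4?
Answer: 48433/109 ≈ 444.34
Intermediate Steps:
a(v) = 0 (a(v) = -0*(v - 5) = -0*(-5 + v) = -4*0 = 0)
T = -4 (T = 9*0 - 4 = 0 - 4 = -4)
(-436 + 325)*(1/(-356 + 29) + T) = (-436 + 325)*(1/(-356 + 29) - 4) = -111*(1/(-327) - 4) = -111*(-1/327 - 4) = -111*(-1309/327) = 48433/109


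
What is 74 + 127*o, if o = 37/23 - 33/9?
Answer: -12928/69 ≈ -187.36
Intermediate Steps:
o = -142/69 (o = 37*(1/23) - 33*⅑ = 37/23 - 11/3 = -142/69 ≈ -2.0580)
74 + 127*o = 74 + 127*(-142/69) = 74 - 18034/69 = -12928/69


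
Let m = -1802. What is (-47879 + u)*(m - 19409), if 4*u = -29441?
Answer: 4686718927/4 ≈ 1.1717e+9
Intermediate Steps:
u = -29441/4 (u = (¼)*(-29441) = -29441/4 ≈ -7360.3)
(-47879 + u)*(m - 19409) = (-47879 - 29441/4)*(-1802 - 19409) = -220957/4*(-21211) = 4686718927/4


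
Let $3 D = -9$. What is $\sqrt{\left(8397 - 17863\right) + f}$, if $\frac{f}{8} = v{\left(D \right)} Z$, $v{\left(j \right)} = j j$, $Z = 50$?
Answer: $i \sqrt{5866} \approx 76.59 i$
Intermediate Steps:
$D = -3$ ($D = \frac{1}{3} \left(-9\right) = -3$)
$v{\left(j \right)} = j^{2}$
$f = 3600$ ($f = 8 \left(-3\right)^{2} \cdot 50 = 8 \cdot 9 \cdot 50 = 8 \cdot 450 = 3600$)
$\sqrt{\left(8397 - 17863\right) + f} = \sqrt{\left(8397 - 17863\right) + 3600} = \sqrt{-9466 + 3600} = \sqrt{-5866} = i \sqrt{5866}$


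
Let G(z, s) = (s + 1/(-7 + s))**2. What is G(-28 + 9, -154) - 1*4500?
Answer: 498147525/25921 ≈ 19218.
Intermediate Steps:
G(-28 + 9, -154) - 1*4500 = (1 + (-154)**2 - 7*(-154))**2/(-7 - 154)**2 - 1*4500 = (1 + 23716 + 1078)**2/(-161)**2 - 4500 = (1/25921)*24795**2 - 4500 = (1/25921)*614792025 - 4500 = 614792025/25921 - 4500 = 498147525/25921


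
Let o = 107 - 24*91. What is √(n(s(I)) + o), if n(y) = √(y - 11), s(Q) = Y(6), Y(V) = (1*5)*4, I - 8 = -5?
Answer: I*√2074 ≈ 45.541*I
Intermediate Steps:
I = 3 (I = 8 - 5 = 3)
o = -2077 (o = 107 - 2184 = -2077)
Y(V) = 20 (Y(V) = 5*4 = 20)
s(Q) = 20
n(y) = √(-11 + y)
√(n(s(I)) + o) = √(√(-11 + 20) - 2077) = √(√9 - 2077) = √(3 - 2077) = √(-2074) = I*√2074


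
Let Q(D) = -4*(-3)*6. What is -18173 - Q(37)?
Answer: -18245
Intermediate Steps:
Q(D) = 72 (Q(D) = 12*6 = 72)
-18173 - Q(37) = -18173 - 1*72 = -18173 - 72 = -18245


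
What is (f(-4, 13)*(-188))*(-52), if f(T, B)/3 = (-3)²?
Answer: 263952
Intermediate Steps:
f(T, B) = 27 (f(T, B) = 3*(-3)² = 3*9 = 27)
(f(-4, 13)*(-188))*(-52) = (27*(-188))*(-52) = -5076*(-52) = 263952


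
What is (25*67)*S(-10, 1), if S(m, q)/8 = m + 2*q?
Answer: -107200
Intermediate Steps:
S(m, q) = 8*m + 16*q (S(m, q) = 8*(m + 2*q) = 8*m + 16*q)
(25*67)*S(-10, 1) = (25*67)*(8*(-10) + 16*1) = 1675*(-80 + 16) = 1675*(-64) = -107200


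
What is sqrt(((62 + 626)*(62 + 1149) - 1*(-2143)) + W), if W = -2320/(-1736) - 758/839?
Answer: sqrt(27688014582135271)/182063 ≈ 913.95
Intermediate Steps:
W = 78824/182063 (W = -2320*(-1/1736) - 758*1/839 = 290/217 - 758/839 = 78824/182063 ≈ 0.43295)
sqrt(((62 + 626)*(62 + 1149) - 1*(-2143)) + W) = sqrt(((62 + 626)*(62 + 1149) - 1*(-2143)) + 78824/182063) = sqrt((688*1211 + 2143) + 78824/182063) = sqrt((833168 + 2143) + 78824/182063) = sqrt(835311 + 78824/182063) = sqrt(152079305417/182063) = sqrt(27688014582135271)/182063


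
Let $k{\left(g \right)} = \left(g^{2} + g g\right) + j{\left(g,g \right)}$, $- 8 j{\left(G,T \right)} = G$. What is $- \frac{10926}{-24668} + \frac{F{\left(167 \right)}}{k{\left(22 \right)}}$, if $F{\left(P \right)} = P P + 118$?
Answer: $\frac{1402845995}{47621574} \approx 29.458$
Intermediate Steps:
$F{\left(P \right)} = 118 + P^{2}$ ($F{\left(P \right)} = P^{2} + 118 = 118 + P^{2}$)
$j{\left(G,T \right)} = - \frac{G}{8}$
$k{\left(g \right)} = 2 g^{2} - \frac{g}{8}$ ($k{\left(g \right)} = \left(g^{2} + g g\right) - \frac{g}{8} = \left(g^{2} + g^{2}\right) - \frac{g}{8} = 2 g^{2} - \frac{g}{8}$)
$- \frac{10926}{-24668} + \frac{F{\left(167 \right)}}{k{\left(22 \right)}} = - \frac{10926}{-24668} + \frac{118 + 167^{2}}{\frac{1}{8} \cdot 22 \left(-1 + 16 \cdot 22\right)} = \left(-10926\right) \left(- \frac{1}{24668}\right) + \frac{118 + 27889}{\frac{1}{8} \cdot 22 \left(-1 + 352\right)} = \frac{5463}{12334} + \frac{28007}{\frac{1}{8} \cdot 22 \cdot 351} = \frac{5463}{12334} + \frac{28007}{\frac{3861}{4}} = \frac{5463}{12334} + 28007 \cdot \frac{4}{3861} = \frac{5463}{12334} + \frac{112028}{3861} = \frac{1402845995}{47621574}$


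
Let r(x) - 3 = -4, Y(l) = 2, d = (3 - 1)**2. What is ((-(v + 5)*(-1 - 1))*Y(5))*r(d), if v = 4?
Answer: -36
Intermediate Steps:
d = 4 (d = 2**2 = 4)
r(x) = -1 (r(x) = 3 - 4 = -1)
((-(v + 5)*(-1 - 1))*Y(5))*r(d) = (-(4 + 5)*(-1 - 1)*2)*(-1) = (-9*(-2)*2)*(-1) = (-1*(-18)*2)*(-1) = (18*2)*(-1) = 36*(-1) = -36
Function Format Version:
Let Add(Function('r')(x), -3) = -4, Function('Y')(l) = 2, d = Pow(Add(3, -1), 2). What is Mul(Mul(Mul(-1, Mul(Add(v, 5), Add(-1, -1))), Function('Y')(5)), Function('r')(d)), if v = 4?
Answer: -36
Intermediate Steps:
d = 4 (d = Pow(2, 2) = 4)
Function('r')(x) = -1 (Function('r')(x) = Add(3, -4) = -1)
Mul(Mul(Mul(-1, Mul(Add(v, 5), Add(-1, -1))), Function('Y')(5)), Function('r')(d)) = Mul(Mul(Mul(-1, Mul(Add(4, 5), Add(-1, -1))), 2), -1) = Mul(Mul(Mul(-1, Mul(9, -2)), 2), -1) = Mul(Mul(Mul(-1, -18), 2), -1) = Mul(Mul(18, 2), -1) = Mul(36, -1) = -36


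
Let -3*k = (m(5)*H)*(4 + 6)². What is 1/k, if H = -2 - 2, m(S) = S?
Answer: 3/2000 ≈ 0.0015000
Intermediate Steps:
H = -4
k = 2000/3 (k = -5*(-4)*(4 + 6)²/3 = -(-20)*10²/3 = -(-20)*100/3 = -⅓*(-2000) = 2000/3 ≈ 666.67)
1/k = 1/(2000/3) = 3/2000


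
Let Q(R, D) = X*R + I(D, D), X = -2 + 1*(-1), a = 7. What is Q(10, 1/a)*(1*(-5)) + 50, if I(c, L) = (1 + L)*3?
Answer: 1280/7 ≈ 182.86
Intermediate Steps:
I(c, L) = 3 + 3*L
X = -3 (X = -2 - 1 = -3)
Q(R, D) = 3 - 3*R + 3*D (Q(R, D) = -3*R + (3 + 3*D) = 3 - 3*R + 3*D)
Q(10, 1/a)*(1*(-5)) + 50 = (3 - 3*10 + 3/7)*(1*(-5)) + 50 = (3 - 30 + 3*(⅐))*(-5) + 50 = (3 - 30 + 3/7)*(-5) + 50 = -186/7*(-5) + 50 = 930/7 + 50 = 1280/7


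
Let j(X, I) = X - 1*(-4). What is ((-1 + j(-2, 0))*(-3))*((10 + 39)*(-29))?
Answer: 4263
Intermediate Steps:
j(X, I) = 4 + X (j(X, I) = X + 4 = 4 + X)
((-1 + j(-2, 0))*(-3))*((10 + 39)*(-29)) = ((-1 + (4 - 2))*(-3))*((10 + 39)*(-29)) = ((-1 + 2)*(-3))*(49*(-29)) = (1*(-3))*(-1421) = -3*(-1421) = 4263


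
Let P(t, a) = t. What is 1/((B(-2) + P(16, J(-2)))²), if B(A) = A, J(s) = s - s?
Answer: 1/196 ≈ 0.0051020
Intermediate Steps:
J(s) = 0
1/((B(-2) + P(16, J(-2)))²) = 1/((-2 + 16)²) = 1/(14²) = 1/196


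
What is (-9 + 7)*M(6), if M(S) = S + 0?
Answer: -12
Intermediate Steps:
M(S) = S
(-9 + 7)*M(6) = (-9 + 7)*6 = -2*6 = -12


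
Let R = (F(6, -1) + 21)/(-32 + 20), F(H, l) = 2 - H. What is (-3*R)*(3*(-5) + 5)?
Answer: -85/2 ≈ -42.500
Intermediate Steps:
R = -17/12 (R = ((2 - 1*6) + 21)/(-32 + 20) = ((2 - 6) + 21)/(-12) = (-4 + 21)*(-1/12) = 17*(-1/12) = -17/12 ≈ -1.4167)
(-3*R)*(3*(-5) + 5) = (-3*(-17/12))*(3*(-5) + 5) = 17*(-15 + 5)/4 = (17/4)*(-10) = -85/2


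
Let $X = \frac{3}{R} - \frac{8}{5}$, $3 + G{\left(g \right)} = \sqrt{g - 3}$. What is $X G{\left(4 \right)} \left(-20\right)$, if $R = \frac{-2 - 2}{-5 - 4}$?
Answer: $206$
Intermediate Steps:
$G{\left(g \right)} = -3 + \sqrt{-3 + g}$ ($G{\left(g \right)} = -3 + \sqrt{g - 3} = -3 + \sqrt{-3 + g}$)
$R = \frac{4}{9}$ ($R = - \frac{4}{-9} = \left(-4\right) \left(- \frac{1}{9}\right) = \frac{4}{9} \approx 0.44444$)
$X = \frac{103}{20}$ ($X = \frac{3}{\frac{4}{9}} - \frac{8}{5} = 3 \cdot \frac{9}{4} - \frac{8}{5} = \frac{27}{4} - \frac{8}{5} = \frac{103}{20} \approx 5.15$)
$X G{\left(4 \right)} \left(-20\right) = \frac{103 \left(-3 + \sqrt{-3 + 4}\right)}{20} \left(-20\right) = \frac{103 \left(-3 + \sqrt{1}\right)}{20} \left(-20\right) = \frac{103 \left(-3 + 1\right)}{20} \left(-20\right) = \frac{103}{20} \left(-2\right) \left(-20\right) = \left(- \frac{103}{10}\right) \left(-20\right) = 206$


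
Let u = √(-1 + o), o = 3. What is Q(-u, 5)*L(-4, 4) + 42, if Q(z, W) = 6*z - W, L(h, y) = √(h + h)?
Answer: 42 - 24*I - 10*I*√2 ≈ 42.0 - 38.142*I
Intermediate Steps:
L(h, y) = √2*√h (L(h, y) = √(2*h) = √2*√h)
u = √2 (u = √(-1 + 3) = √2 ≈ 1.4142)
Q(z, W) = -W + 6*z
Q(-u, 5)*L(-4, 4) + 42 = (-1*5 + 6*(-√2))*(√2*√(-4)) + 42 = (-5 - 6*√2)*(√2*(2*I)) + 42 = (-5 - 6*√2)*(2*I*√2) + 42 = 2*I*√2*(-5 - 6*√2) + 42 = 42 + 2*I*√2*(-5 - 6*√2)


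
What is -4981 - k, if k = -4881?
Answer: -100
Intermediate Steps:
-4981 - k = -4981 - 1*(-4881) = -4981 + 4881 = -100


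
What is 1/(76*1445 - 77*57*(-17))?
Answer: 1/184433 ≈ 5.4220e-6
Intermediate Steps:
1/(76*1445 - 77*57*(-17)) = 1/(109820 - 4389*(-17)) = 1/(109820 + 74613) = 1/184433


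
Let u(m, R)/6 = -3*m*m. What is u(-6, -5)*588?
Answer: -381024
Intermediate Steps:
u(m, R) = -18*m**2 (u(m, R) = 6*(-3*m*m) = 6*(-3*m**2) = -18*m**2)
u(-6, -5)*588 = -18*(-6)**2*588 = -18*36*588 = -648*588 = -381024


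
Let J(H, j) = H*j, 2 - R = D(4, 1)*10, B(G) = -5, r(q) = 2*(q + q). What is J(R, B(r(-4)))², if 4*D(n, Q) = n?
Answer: 1600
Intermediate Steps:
r(q) = 4*q (r(q) = 2*(2*q) = 4*q)
D(n, Q) = n/4
R = -8 (R = 2 - (¼)*4*10 = 2 - 10 = -8)
J(R, B(r(-4)))² = (-8*(-5))² = 40² = 1600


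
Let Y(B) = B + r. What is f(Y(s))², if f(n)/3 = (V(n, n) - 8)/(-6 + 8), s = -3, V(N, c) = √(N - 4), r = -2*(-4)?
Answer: 441/4 ≈ 110.25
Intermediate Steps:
r = 8
V(N, c) = √(-4 + N)
Y(B) = 8 + B (Y(B) = B + 8 = 8 + B)
f(n) = -12 + 3*√(-4 + n)/2 (f(n) = 3*((√(-4 + n) - 8)/(-6 + 8)) = 3*((-8 + √(-4 + n))/2) = 3*((-8 + √(-4 + n))*(½)) = 3*(-4 + √(-4 + n)/2) = -12 + 3*√(-4 + n)/2)
f(Y(s))² = (-12 + 3*√(-4 + (8 - 3))/2)² = (-12 + 3*√(-4 + 5)/2)² = (-12 + 3*√1/2)² = (-12 + (3/2)*1)² = (-12 + 3/2)² = (-21/2)² = 441/4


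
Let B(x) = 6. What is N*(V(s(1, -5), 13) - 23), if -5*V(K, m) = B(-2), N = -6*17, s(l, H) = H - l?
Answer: 12342/5 ≈ 2468.4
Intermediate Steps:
N = -102
V(K, m) = -6/5 (V(K, m) = -⅕*6 = -6/5)
N*(V(s(1, -5), 13) - 23) = -102*(-6/5 - 23) = -102*(-121/5) = 12342/5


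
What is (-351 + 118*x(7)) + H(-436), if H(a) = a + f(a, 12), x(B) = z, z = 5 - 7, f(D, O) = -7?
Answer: -1030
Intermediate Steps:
z = -2
x(B) = -2
H(a) = -7 + a (H(a) = a - 7 = -7 + a)
(-351 + 118*x(7)) + H(-436) = (-351 + 118*(-2)) + (-7 - 436) = (-351 - 236) - 443 = -587 - 443 = -1030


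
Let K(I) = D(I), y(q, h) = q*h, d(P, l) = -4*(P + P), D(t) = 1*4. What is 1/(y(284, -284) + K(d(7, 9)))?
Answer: -1/80652 ≈ -1.2399e-5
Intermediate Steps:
D(t) = 4
d(P, l) = -8*P
y(q, h) = h*q
K(I) = 4
1/(y(284, -284) + K(d(7, 9))) = 1/(-284*284 + 4) = 1/(-80656 + 4) = 1/(-80652) = -1/80652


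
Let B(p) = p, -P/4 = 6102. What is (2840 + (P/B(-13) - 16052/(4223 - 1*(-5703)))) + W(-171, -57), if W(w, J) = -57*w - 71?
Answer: 928552370/64519 ≈ 14392.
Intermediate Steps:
P = -24408 (P = -4*6102 = -24408)
W(w, J) = -71 - 57*w
(2840 + (P/B(-13) - 16052/(4223 - 1*(-5703)))) + W(-171, -57) = (2840 + (-24408/(-13) - 16052/(4223 - 1*(-5703)))) + (-71 - 57*(-171)) = (2840 + (-24408*(-1/13) - 16052/(4223 + 5703))) + (-71 + 9747) = (2840 + (24408/13 - 16052/9926)) + 9676 = (2840 + (24408/13 - 16052*1/9926)) + 9676 = (2840 + (24408/13 - 8026/4963)) + 9676 = (2840 + 121032566/64519) + 9676 = 304266526/64519 + 9676 = 928552370/64519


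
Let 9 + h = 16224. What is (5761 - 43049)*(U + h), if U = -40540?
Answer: 907030600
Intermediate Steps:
h = 16215 (h = -9 + 16224 = 16215)
(5761 - 43049)*(U + h) = (5761 - 43049)*(-40540 + 16215) = -37288*(-24325) = 907030600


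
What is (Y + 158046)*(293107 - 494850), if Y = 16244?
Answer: -35161787470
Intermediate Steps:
(Y + 158046)*(293107 - 494850) = (16244 + 158046)*(293107 - 494850) = 174290*(-201743) = -35161787470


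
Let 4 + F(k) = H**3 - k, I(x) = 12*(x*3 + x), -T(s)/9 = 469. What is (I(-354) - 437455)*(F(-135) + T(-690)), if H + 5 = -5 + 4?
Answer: 1956848782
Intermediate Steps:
T(s) = -4221 (T(s) = -9*469 = -4221)
H = -6 (H = -5 + (-5 + 4) = -5 - 1 = -6)
I(x) = 48*x (I(x) = 12*(3*x + x) = 12*(4*x) = 48*x)
F(k) = -220 - k (F(k) = -4 + ((-6)**3 - k) = -4 + (-216 - k) = -220 - k)
(I(-354) - 437455)*(F(-135) + T(-690)) = (48*(-354) - 437455)*((-220 - 1*(-135)) - 4221) = (-16992 - 437455)*((-220 + 135) - 4221) = -454447*(-85 - 4221) = -454447*(-4306) = 1956848782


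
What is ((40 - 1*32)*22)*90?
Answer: 15840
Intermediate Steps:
((40 - 1*32)*22)*90 = ((40 - 32)*22)*90 = (8*22)*90 = 176*90 = 15840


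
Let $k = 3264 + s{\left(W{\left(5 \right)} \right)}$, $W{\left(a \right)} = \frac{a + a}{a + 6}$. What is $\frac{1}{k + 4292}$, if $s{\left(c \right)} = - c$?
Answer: $\frac{11}{83106} \approx 0.00013236$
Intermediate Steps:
$W{\left(a \right)} = \frac{2 a}{6 + a}$
$k = \frac{35894}{11}$ ($k = 3264 - 2 \cdot 5 \frac{1}{6 + 5} = 3264 - 2 \cdot 5 \cdot \frac{1}{11} = 3264 - \frac{10}{11} = \frac{35894}{11} \approx 3263.1$)
$\frac{1}{k + 4292} = \frac{1}{\frac{35894}{11} + 4292} = \frac{1}{\frac{83106}{11}} = \frac{11}{83106}$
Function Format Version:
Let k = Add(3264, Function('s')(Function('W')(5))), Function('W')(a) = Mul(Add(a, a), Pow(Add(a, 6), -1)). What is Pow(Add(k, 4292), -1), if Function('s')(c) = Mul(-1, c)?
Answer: Rational(11, 83106) ≈ 0.00013236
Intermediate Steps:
Function('W')(a) = Mul(2, a, Pow(Add(6, a), -1)) (Function('W')(a) = Mul(Mul(2, a), Pow(Add(6, a), -1)) = Mul(2, a, Pow(Add(6, a), -1)))
k = Rational(35894, 11) (k = Add(3264, Mul(-1, Mul(2, 5, Pow(Add(6, 5), -1)))) = Add(3264, Mul(-1, Mul(2, 5, Pow(11, -1)))) = Add(3264, Mul(-1, Mul(2, 5, Rational(1, 11)))) = Add(3264, Mul(-1, Rational(10, 11))) = Add(3264, Rational(-10, 11)) = Rational(35894, 11) ≈ 3263.1)
Pow(Add(k, 4292), -1) = Pow(Add(Rational(35894, 11), 4292), -1) = Pow(Rational(83106, 11), -1) = Rational(11, 83106)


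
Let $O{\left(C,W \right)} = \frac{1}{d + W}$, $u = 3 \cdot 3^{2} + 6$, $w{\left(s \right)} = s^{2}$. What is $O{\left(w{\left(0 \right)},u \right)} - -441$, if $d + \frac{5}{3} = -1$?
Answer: $\frac{40134}{91} \approx 441.03$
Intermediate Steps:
$d = - \frac{8}{3}$ ($d = - \frac{5}{3} - 1 = - \frac{8}{3} \approx -2.6667$)
$u = 33$ ($u = 3 \cdot 9 + 6 = 27 + 6 = 33$)
$O{\left(C,W \right)} = \frac{1}{- \frac{8}{3} + W}$
$O{\left(w{\left(0 \right)},u \right)} - -441 = \frac{3}{-8 + 3 \cdot 33} - -441 = \frac{3}{-8 + 99} + 441 = \frac{3}{91} + 441 = \frac{40134}{91}$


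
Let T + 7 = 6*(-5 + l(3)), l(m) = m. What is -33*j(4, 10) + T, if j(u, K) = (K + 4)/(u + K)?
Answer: -52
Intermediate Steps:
j(u, K) = (4 + K)/(K + u)
T = -19 (T = -7 + 6*(-5 + 3) = -7 + 6*(-2) = -7 - 12 = -19)
-33*j(4, 10) + T = -33*(4 + 10)/(10 + 4) - 19 = -33*14/14 - 19 = -33*1 - 19 = -33 - 19 = -52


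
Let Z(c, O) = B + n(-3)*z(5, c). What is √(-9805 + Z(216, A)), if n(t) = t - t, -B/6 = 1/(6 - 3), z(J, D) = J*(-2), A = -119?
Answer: I*√9807 ≈ 99.03*I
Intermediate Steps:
z(J, D) = -2*J
B = -2 (B = -6/(6 - 3) = -6/3 = -6*⅓ = -2)
n(t) = 0
Z(c, O) = -2 (Z(c, O) = -2 + 0*(-2*5) = -2 + 0*(-10) = -2 + 0 = -2)
√(-9805 + Z(216, A)) = √(-9805 - 2) = √(-9807) = I*√9807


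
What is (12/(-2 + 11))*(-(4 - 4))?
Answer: 0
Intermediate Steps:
(12/(-2 + 11))*(-(4 - 4)) = (12/9)*(-1*0) = (12*(1/9))*0 = (4/3)*0 = 0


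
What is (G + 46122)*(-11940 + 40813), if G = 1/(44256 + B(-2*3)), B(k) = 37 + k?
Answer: 58976134598095/44287 ≈ 1.3317e+9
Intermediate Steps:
G = 1/44287 (G = 1/(44256 + (37 - 2*3)) = 1/(44256 + (37 - 6)) = 1/(44256 + 31) = 1/44287 ≈ 2.2580e-5)
(G + 46122)*(-11940 + 40813) = (1/44287 + 46122)*(-11940 + 40813) = (2042605015/44287)*28873 = 58976134598095/44287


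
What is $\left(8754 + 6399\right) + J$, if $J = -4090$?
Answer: $11063$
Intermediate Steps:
$\left(8754 + 6399\right) + J = \left(8754 + 6399\right) - 4090 = 15153 - 4090 = 11063$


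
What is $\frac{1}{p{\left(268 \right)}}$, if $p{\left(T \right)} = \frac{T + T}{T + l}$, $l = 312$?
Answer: $\frac{145}{134} \approx 1.0821$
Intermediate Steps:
$p{\left(T \right)} = \frac{2 T}{312 + T}$ ($p{\left(T \right)} = \frac{T + T}{T + 312} = \frac{2 T}{312 + T}$)
$\frac{1}{p{\left(268 \right)}} = \frac{1}{2 \cdot 268 \frac{1}{312 + 268}} = \frac{1}{2 \cdot 268 \cdot \frac{1}{580}} = \frac{1}{\frac{134}{145}} = \frac{145}{134}$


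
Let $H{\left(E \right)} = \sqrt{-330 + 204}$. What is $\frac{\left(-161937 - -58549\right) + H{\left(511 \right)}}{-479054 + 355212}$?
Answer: $\frac{51694}{61921} - \frac{3 i \sqrt{14}}{123842} \approx 0.83484 - 9.0639 \cdot 10^{-5} i$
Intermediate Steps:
$H{\left(E \right)} = 3 i \sqrt{14}$ ($H{\left(E \right)} = \sqrt{-126} = 3 i \sqrt{14}$)
$\frac{\left(-161937 - -58549\right) + H{\left(511 \right)}}{-479054 + 355212} = \frac{\left(-161937 - -58549\right) + 3 i \sqrt{14}}{-479054 + 355212} = \frac{\left(-161937 + 58549\right) + 3 i \sqrt{14}}{-123842} = \left(-103388 + 3 i \sqrt{14}\right) \left(- \frac{1}{123842}\right) = \frac{51694}{61921} - \frac{3 i \sqrt{14}}{123842}$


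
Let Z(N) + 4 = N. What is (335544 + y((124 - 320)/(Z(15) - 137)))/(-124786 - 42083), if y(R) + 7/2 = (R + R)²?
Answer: -54359129/27032778 ≈ -2.0109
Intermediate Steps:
Z(N) = -4 + N
y(R) = -7/2 + 4*R² (y(R) = -7/2 + (R + R)² = -7/2 + (2*R)² = -7/2 + 4*R²)
(335544 + y((124 - 320)/(Z(15) - 137)))/(-124786 - 42083) = (335544 + (-7/2 + 4*((124 - 320)/((-4 + 15) - 137))²))/(-124786 - 42083) = (335544 + (-7/2 + 4*(-196/(11 - 137))²))/(-166869) = (335544 + (-7/2 + 4*(-196/(-126))²))*(-1/166869) = (335544 + (-7/2 + 4*(-196*(-1/126))²))*(-1/166869) = (335544 + (-7/2 + 4*(14/9)²))*(-1/166869) = (335544 + (-7/2 + 4*(196/81)))*(-1/166869) = (335544 + (-7/2 + 784/81))*(-1/166869) = (335544 + 1001/162)*(-1/166869) = (54359129/162)*(-1/166869) = -54359129/27032778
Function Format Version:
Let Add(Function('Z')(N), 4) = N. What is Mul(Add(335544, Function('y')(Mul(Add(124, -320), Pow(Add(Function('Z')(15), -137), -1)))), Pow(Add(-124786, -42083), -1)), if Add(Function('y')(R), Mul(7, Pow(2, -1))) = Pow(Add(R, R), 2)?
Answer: Rational(-54359129, 27032778) ≈ -2.0109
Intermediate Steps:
Function('Z')(N) = Add(-4, N)
Function('y')(R) = Add(Rational(-7, 2), Mul(4, Pow(R, 2))) (Function('y')(R) = Add(Rational(-7, 2), Pow(Add(R, R), 2)) = Add(Rational(-7, 2), Pow(Mul(2, R), 2)) = Add(Rational(-7, 2), Mul(4, Pow(R, 2))))
Mul(Add(335544, Function('y')(Mul(Add(124, -320), Pow(Add(Function('Z')(15), -137), -1)))), Pow(Add(-124786, -42083), -1)) = Mul(Add(335544, Add(Rational(-7, 2), Mul(4, Pow(Mul(Add(124, -320), Pow(Add(Add(-4, 15), -137), -1)), 2)))), Pow(Add(-124786, -42083), -1)) = Mul(Add(335544, Add(Rational(-7, 2), Mul(4, Pow(Mul(-196, Pow(Add(11, -137), -1)), 2)))), Pow(-166869, -1)) = Mul(Add(335544, Add(Rational(-7, 2), Mul(4, Pow(Mul(-196, Pow(-126, -1)), 2)))), Rational(-1, 166869)) = Mul(Add(335544, Add(Rational(-7, 2), Mul(4, Pow(Mul(-196, Rational(-1, 126)), 2)))), Rational(-1, 166869)) = Mul(Add(335544, Add(Rational(-7, 2), Mul(4, Pow(Rational(14, 9), 2)))), Rational(-1, 166869)) = Mul(Add(335544, Add(Rational(-7, 2), Mul(4, Rational(196, 81)))), Rational(-1, 166869)) = Mul(Add(335544, Add(Rational(-7, 2), Rational(784, 81))), Rational(-1, 166869)) = Mul(Add(335544, Rational(1001, 162)), Rational(-1, 166869)) = Mul(Rational(54359129, 162), Rational(-1, 166869)) = Rational(-54359129, 27032778)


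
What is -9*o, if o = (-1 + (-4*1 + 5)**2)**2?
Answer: 0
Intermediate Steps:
o = 0 (o = (-1 + (-4 + 5)**2)**2 = (-1 + 1**2)**2 = (-1 + 1)**2 = 0**2 = 0)
-9*o = -9*0 = 0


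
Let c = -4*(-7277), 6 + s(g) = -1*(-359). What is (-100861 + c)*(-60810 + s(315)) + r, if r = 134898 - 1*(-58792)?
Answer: 4338164811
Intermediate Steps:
s(g) = 353 (s(g) = -6 - 1*(-359) = -6 + 359 = 353)
c = 29108
r = 193690 (r = 134898 + 58792 = 193690)
(-100861 + c)*(-60810 + s(315)) + r = (-100861 + 29108)*(-60810 + 353) + 193690 = -71753*(-60457) + 193690 = 4337971121 + 193690 = 4338164811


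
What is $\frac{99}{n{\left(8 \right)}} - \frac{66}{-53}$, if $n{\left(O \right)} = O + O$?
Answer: $\frac{6303}{848} \approx 7.4328$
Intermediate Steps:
$n{\left(O \right)} = 2 O$
$\frac{99}{n{\left(8 \right)}} - \frac{66}{-53} = \frac{99}{2 \cdot 8} - \frac{66}{-53} = \frac{99}{16} - - \frac{66}{53} = 99 \cdot \frac{1}{16} + \frac{66}{53} = \frac{99}{16} + \frac{66}{53} = \frac{6303}{848}$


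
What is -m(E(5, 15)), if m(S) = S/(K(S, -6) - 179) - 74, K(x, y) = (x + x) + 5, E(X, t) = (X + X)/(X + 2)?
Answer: 44331/599 ≈ 74.008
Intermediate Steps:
E(X, t) = 2*X/(2 + X) (E(X, t) = (2*X)/(2 + X) = 2*X/(2 + X))
K(x, y) = 5 + 2*x (K(x, y) = 2*x + 5 = 5 + 2*x)
m(S) = -74 + S/(-174 + 2*S) (m(S) = S/((5 + 2*S) - 179) - 74 = S/(-174 + 2*S) - 74 = -74 + S/(-174 + 2*S))
-m(E(5, 15)) = -3*(4292 - 98*5/(2 + 5))/(2*(-87 + 2*5/(2 + 5))) = -3*(4292 - 98*5/7)/(2*(-87 + 2*5/7)) = -3*(4292 - 98*5/7)/(2*(-87 + 2*5*(⅐))) = -3*(4292 - 49*10/7)/(2*(-87 + 10/7)) = -3*(4292 - 70)/(2*(-599/7)) = -3*(-7)*4222/(2*599) = -1*(-44331/599) = 44331/599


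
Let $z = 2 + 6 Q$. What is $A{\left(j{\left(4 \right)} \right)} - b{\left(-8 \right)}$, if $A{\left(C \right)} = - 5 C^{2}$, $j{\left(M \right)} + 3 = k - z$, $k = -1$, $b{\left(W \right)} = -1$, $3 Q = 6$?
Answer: $-1619$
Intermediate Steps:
$Q = 2$ ($Q = \frac{1}{3} \cdot 6 = 2$)
$z = 14$ ($z = 2 + 6 \cdot 2 = 2 + 12 = 14$)
$j{\left(M \right)} = -18$ ($j{\left(M \right)} = -3 - 15 = -18$)
$A{\left(j{\left(4 \right)} \right)} - b{\left(-8 \right)} = - 5 \left(-18\right)^{2} - -1 = \left(-5\right) 324 + 1 = -1620 + 1 = -1619$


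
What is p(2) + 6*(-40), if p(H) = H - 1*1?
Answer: -239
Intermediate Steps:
p(H) = -1 + H (p(H) = H - 1 = -1 + H)
p(2) + 6*(-40) = (-1 + 2) + 6*(-40) = 1 - 240 = -239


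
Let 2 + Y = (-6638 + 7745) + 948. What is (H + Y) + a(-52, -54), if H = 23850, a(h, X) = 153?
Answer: 26056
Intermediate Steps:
Y = 2053 (Y = -2 + ((-6638 + 7745) + 948) = -2 + (1107 + 948) = -2 + 2055 = 2053)
(H + Y) + a(-52, -54) = (23850 + 2053) + 153 = 25903 + 153 = 26056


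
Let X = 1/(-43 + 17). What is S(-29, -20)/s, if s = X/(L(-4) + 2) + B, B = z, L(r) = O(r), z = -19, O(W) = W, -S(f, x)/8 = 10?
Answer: 4160/987 ≈ 4.2148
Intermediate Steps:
S(f, x) = -80 (S(f, x) = -8*10 = -80)
L(r) = r
B = -19
X = -1/26 (X = 1/(-26) = -1/26 ≈ -0.038462)
s = -987/52 (s = -1/(26*(-4 + 2)) - 19 = -1/26/(-2) - 19 = -1/26*(-1/2) - 19 = 1/52 - 19 = -987/52 ≈ -18.981)
S(-29, -20)/s = -80/(-987/52) = -80*(-52/987) = 4160/987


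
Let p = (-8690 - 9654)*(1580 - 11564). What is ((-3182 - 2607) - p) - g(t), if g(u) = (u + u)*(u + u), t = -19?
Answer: -183153729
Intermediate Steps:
g(u) = 4*u² (g(u) = (2*u)*(2*u) = 4*u²)
p = 183146496 (p = -18344*(-9984) = 183146496)
((-3182 - 2607) - p) - g(t) = ((-3182 - 2607) - 1*183146496) - 4*(-19)² = (-5789 - 183146496) - 4*361 = -183152285 - 1*1444 = -183152285 - 1444 = -183153729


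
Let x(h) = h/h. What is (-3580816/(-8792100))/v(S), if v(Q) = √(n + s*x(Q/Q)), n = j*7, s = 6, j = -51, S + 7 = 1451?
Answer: -895204*I*√39/257168925 ≈ -0.021739*I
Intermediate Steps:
S = 1444 (S = -7 + 1451 = 1444)
x(h) = 1
n = -357 (n = -51*7 = -357)
v(Q) = 3*I*√39 (v(Q) = √(-357 + 6*1) = √(-357 + 6) = √(-351) = 3*I*√39)
(-3580816/(-8792100))/v(S) = (-3580816/(-8792100))/((3*I*√39)) = (-3580816*(-1/8792100))*(-I*√39/117) = 895204*(-I*√39/117)/2198025 = -895204*I*√39/257168925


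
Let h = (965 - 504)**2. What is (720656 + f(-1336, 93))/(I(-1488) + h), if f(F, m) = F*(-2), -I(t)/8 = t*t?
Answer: -723328/17500631 ≈ -0.041332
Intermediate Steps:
I(t) = -8*t**2 (I(t) = -8*t*t = -8*t**2)
f(F, m) = -2*F
h = 212521 (h = 461**2 = 212521)
(720656 + f(-1336, 93))/(I(-1488) + h) = (720656 - 2*(-1336))/(-8*(-1488)**2 + 212521) = (720656 + 2672)/(-8*2214144 + 212521) = 723328/(-17713152 + 212521) = 723328/(-17500631) = 723328*(-1/17500631) = -723328/17500631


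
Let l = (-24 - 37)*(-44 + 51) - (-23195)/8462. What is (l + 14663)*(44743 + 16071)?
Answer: 3663685518389/4231 ≈ 8.6591e+8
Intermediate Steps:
l = -3590079/8462 (l = -61*7 - (-23195)/8462 = -427 - 1*(-23195/8462) = -427 + 23195/8462 = -3590079/8462 ≈ -424.26)
(l + 14663)*(44743 + 16071) = (-3590079/8462 + 14663)*(44743 + 16071) = (120488227/8462)*60814 = 3663685518389/4231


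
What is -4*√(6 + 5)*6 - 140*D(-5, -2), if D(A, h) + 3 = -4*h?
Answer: -700 - 24*√11 ≈ -779.60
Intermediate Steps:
D(A, h) = -3 - 4*h
-4*√(6 + 5)*6 - 140*D(-5, -2) = -4*√(6 + 5)*6 - 140*(-3 - 4*(-2)) = -4*√11*6 - 140*(-3 + 8) = -24*√11 - 140*5 = -24*√11 - 700 = -700 - 24*√11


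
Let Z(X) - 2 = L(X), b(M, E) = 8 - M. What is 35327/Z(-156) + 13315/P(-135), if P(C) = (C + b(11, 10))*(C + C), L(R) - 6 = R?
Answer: -32857835/137862 ≈ -238.34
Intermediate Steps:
L(R) = 6 + R
Z(X) = 8 + X (Z(X) = 2 + (6 + X) = 8 + X)
P(C) = 2*C*(-3 + C) (P(C) = (C + (8 - 1*11))*(C + C) = (C + (8 - 11))*(2*C) = (C - 3)*(2*C) = (-3 + C)*(2*C) = 2*C*(-3 + C))
35327/Z(-156) + 13315/P(-135) = 35327/(8 - 156) + 13315/((2*(-135)*(-3 - 135))) = 35327/(-148) + 13315/((2*(-135)*(-138))) = 35327*(-1/148) + 13315/37260 = -35327/148 + 13315*(1/37260) = -35327/148 + 2663/7452 = -32857835/137862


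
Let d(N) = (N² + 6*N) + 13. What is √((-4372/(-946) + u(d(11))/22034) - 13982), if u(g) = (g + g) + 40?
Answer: 2*I*√94888611644137410/5211041 ≈ 118.23*I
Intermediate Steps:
d(N) = 13 + N² + 6*N
u(g) = 40 + 2*g (u(g) = 2*g + 40 = 40 + 2*g)
√((-4372/(-946) + u(d(11))/22034) - 13982) = √((-4372/(-946) + (40 + 2*(13 + 11² + 6*11))/22034) - 13982) = √((-4372*(-1/946) + (40 + 2*(13 + 121 + 66))*(1/22034)) - 13982) = √((2186/473 + (40 + 2*200)*(1/22034)) - 13982) = √((2186/473 + (40 + 400)*(1/22034)) - 13982) = √((2186/473 + 440*(1/22034)) - 13982) = √((2186/473 + 220/11017) - 13982) = √(24187222/5211041 - 13982) = √(-72836588040/5211041) = 2*I*√94888611644137410/5211041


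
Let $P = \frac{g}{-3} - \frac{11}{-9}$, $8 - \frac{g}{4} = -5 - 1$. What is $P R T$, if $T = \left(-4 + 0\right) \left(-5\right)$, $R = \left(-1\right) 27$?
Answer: $9420$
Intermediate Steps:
$g = 56$ ($g = 32 - 4 \left(-5 - 1\right) = 32 - -24 = 32 + 24 = 56$)
$R = -27$
$P = - \frac{157}{9}$ ($P = \frac{56}{-3} - \frac{11}{-9} = 56 \left(- \frac{1}{3}\right) - - \frac{11}{9} = - \frac{56}{3} + \frac{11}{9} = - \frac{157}{9} \approx -17.444$)
$T = 20$ ($T = \left(-4\right) \left(-5\right) = 20$)
$P R T = \left(- \frac{157}{9}\right) \left(-27\right) 20 = 471 \cdot 20 = 9420$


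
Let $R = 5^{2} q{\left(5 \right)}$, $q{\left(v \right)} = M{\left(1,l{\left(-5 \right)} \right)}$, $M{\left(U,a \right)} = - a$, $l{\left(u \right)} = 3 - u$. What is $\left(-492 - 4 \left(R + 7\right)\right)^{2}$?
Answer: $78400$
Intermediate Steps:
$q{\left(v \right)} = -8$ ($q{\left(v \right)} = - (3 - -5) = - (3 + 5) = \left(-1\right) 8 = -8$)
$R = -200$ ($R = 5^{2} \left(-8\right) = 25 \left(-8\right) = -200$)
$\left(-492 - 4 \left(R + 7\right)\right)^{2} = \left(-492 - 4 \left(-200 + 7\right)\right)^{2} = \left(-492 - -772\right)^{2} = \left(-492 + 772\right)^{2} = 280^{2} = 78400$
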